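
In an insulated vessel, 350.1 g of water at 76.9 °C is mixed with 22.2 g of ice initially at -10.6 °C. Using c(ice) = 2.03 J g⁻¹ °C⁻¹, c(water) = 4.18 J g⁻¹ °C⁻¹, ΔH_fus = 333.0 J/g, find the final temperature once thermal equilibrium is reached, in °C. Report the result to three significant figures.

Heat to bring ice to 0 °C and melt it: q₁ = 22.2×2.03×10.6 + 22.2×333.0 = 7870.3 J
Heat the water can supply cooling to 0 °C: 350.1×4.18×76.9 = 112537 J > q₁, so all ice melts.
Energy balance: 350.1×4.18×(76.9 − T) = 7870.3 + 22.2×4.18×(T − 0)
1463.418(76.9 − T) = 7870.3 + 92.796 T
112537 − 7870.3 = 1556.214 T
T = 104666.7 / 1556.214 = 67.26 °C

T_f = 67.3 °C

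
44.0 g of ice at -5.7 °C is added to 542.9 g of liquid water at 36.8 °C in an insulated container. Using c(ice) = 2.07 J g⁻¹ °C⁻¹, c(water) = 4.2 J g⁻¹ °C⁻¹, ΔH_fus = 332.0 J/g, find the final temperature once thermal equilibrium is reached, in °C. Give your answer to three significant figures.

T_f = 27.9 °C

Heat to bring ice to 0 °C and melt it: q₁ = 44.0×2.07×5.7 + 44.0×332.0 = 15127 J
Heat the water can supply cooling to 0 °C: 542.9×4.2×36.8 = 83910.6 J > q₁, so all ice melts.
Energy balance: 542.9×4.2×(36.8 − T) = 15127 + 44.0×4.2×(T − 0)
2280.18(36.8 − T) = 15127 + 184.8 T
83910.6 − 15127 = 2464.98 T
T = 68783.6 / 2464.98 = 27.90 °C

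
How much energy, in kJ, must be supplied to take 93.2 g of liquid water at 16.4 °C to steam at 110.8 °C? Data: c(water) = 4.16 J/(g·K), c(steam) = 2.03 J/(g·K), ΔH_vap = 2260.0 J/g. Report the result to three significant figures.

q1 (heat water 16.4→100.0 °C): 93.2 × 4.16 × 83.6 = 32413 J
q2 (vaporize at 100 °C): 93.2 × 2260.0 = 210632 J
q3 (heat steam 100.0→110.8 °C): 93.2 × 2.03 × 10.8 = 2043 J
Total: 32413 + 210632 + 2043 = 245088 J = 245 kJ

q = 245 kJ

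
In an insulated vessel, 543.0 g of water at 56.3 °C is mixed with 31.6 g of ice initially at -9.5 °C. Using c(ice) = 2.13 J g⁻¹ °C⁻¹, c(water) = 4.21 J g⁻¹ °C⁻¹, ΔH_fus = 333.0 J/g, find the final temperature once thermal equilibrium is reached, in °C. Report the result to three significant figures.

T_f = 48.6 °C

Heat to bring ice to 0 °C and melt it: q₁ = 31.6×2.13×9.5 + 31.6×333.0 = 11162 J
Heat the water can supply cooling to 0 °C: 543.0×4.21×56.3 = 128703 J > q₁, so all ice melts.
Energy balance: 543.0×4.21×(56.3 − T) = 11162 + 31.6×4.21×(T − 0)
2286.03(56.3 − T) = 11162 + 133.036 T
128703 − 11162 = 2419.066 T
T = 117541 / 2419.066 = 48.59 °C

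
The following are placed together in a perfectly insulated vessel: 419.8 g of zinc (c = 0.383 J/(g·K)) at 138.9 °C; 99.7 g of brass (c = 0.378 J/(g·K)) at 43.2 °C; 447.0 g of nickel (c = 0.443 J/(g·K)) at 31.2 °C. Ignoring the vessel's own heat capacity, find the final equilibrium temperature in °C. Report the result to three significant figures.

T_f = 76.0 °C

Σ mᵢcᵢ(T − Tᵢ) = 0  ⇒  T = Σ mᵢcᵢTᵢ / Σ mᵢcᵢ
Σ mᵢcᵢ = 419.8×0.383 + 99.7×0.378 + 447.0×0.443 = 396.4910
Σ mᵢcᵢTᵢ = 160.7834×138.9 + 37.6866×43.2 + 198.021×31.2 = 30139
T = 30139 / 396.4910 = 76.01 °C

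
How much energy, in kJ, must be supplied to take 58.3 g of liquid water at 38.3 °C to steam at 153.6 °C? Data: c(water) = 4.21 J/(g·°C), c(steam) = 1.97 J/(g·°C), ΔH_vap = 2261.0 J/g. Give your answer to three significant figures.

q1 (heat water 38.3→100.0 °C): 58.3 × 4.21 × 61.7 = 15144 J
q2 (vaporize at 100 °C): 58.3 × 2261.0 = 131816 J
q3 (heat steam 100.0→153.6 °C): 58.3 × 1.97 × 53.6 = 6156 J
Total: 15144 + 131816 + 6156 = 153116 J = 153 kJ

q = 153 kJ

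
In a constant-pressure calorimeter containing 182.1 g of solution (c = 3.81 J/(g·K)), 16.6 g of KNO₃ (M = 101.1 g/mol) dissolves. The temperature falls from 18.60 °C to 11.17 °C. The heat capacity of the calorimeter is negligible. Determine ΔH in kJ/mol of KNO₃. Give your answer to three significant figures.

|ΔT| = |11.17 − 18.60| = 7.43 °C
|q_surr| = (182.1 × 3.81) × 7.43 = 693.801 × 7.43 = 5155 J
n(KNO₃) = 16.6 / 101.1 = 0.1642 mol
Temperature fell, so q_rxn = +|q_surr| = 5.155 kJ
ΔH = q_rxn / n = 31.39 kJ/mol

ΔH = 31.4 kJ/mol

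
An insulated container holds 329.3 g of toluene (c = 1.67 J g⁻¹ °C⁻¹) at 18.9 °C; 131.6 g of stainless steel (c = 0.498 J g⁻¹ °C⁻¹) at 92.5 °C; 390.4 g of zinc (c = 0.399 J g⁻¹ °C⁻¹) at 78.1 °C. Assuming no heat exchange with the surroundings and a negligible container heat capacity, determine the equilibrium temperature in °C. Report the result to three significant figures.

T_f = 37.1 °C

Σ mᵢcᵢ(T − Tᵢ) = 0  ⇒  T = Σ mᵢcᵢTᵢ / Σ mᵢcᵢ
Σ mᵢcᵢ = 329.3×1.67 + 131.6×0.498 + 390.4×0.399 = 771.2374
Σ mᵢcᵢTᵢ = 549.931×18.9 + 65.5368×92.5 + 155.7696×78.1 = 28621
T = 28621 / 771.2374 = 37.11 °C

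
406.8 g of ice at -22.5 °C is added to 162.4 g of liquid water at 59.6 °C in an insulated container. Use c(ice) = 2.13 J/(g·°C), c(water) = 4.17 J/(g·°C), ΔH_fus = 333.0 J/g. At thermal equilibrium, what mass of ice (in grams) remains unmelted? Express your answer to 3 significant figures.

m_ice remaining = 344 g

Heat to warm all ice to 0 °C: 406.8×2.13×22.5 = 19496 J
Heat released by water cooling to 0 °C: 162.4×4.17×59.6 = 40362 J
40362 J < 19496 + 406.8×333.0 = 154960.4 J, so not all ice melts; final T = 0 °C.
Heat left for melting: 40362 − 19496 = 20866 J
Mass melted = 20866 / 333.0 = 62.66 g
Ice remaining = 406.8 − 62.66 = 344.14 g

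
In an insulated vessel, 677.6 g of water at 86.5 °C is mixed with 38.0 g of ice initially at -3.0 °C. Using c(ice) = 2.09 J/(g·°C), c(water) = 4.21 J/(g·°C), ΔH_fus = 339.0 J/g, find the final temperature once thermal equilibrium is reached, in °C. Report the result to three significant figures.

T_f = 77.6 °C

Heat to bring ice to 0 °C and melt it: q₁ = 38.0×2.09×3.0 + 38.0×339.0 = 13120 J
Heat the water can supply cooling to 0 °C: 677.6×4.21×86.5 = 246758 J > q₁, so all ice melts.
Energy balance: 677.6×4.21×(86.5 − T) = 13120 + 38.0×4.21×(T − 0)
2852.696(86.5 − T) = 13120 + 159.98 T
246758 − 13120 = 3012.676 T
T = 233638 / 3012.676 = 77.55 °C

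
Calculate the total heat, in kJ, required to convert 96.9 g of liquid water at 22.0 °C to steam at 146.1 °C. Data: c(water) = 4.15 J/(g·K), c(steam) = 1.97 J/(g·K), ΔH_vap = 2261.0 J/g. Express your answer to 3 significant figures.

q = 259 kJ

q1 (heat water 22.0→100.0 °C): 96.9 × 4.15 × 78.0 = 31367 J
q2 (vaporize at 100 °C): 96.9 × 2261.0 = 219091 J
q3 (heat steam 100.0→146.1 °C): 96.9 × 1.97 × 46.1 = 8800 J
Total: 31367 + 219091 + 8800 = 259258 J = 259 kJ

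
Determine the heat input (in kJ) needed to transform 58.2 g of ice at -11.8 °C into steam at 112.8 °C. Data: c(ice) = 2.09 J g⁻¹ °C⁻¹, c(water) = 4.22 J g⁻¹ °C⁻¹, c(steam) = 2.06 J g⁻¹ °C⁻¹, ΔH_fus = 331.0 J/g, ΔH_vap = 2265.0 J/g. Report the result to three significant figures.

q = 179 kJ

q1 (heat ice -11.8→0.0 °C): 58.2 × 2.09 × 11.8 = 1435 J
q2 (melt at 0 °C): 58.2 × 331.0 = 19264 J
q3 (heat water 0.0→100.0 °C): 58.2 × 4.22 × 100.0 = 24560 J
q4 (vaporize at 100 °C): 58.2 × 2265.0 = 131823 J
q5 (heat steam 100.0→112.8 °C): 58.2 × 2.06 × 12.8 = 1535 J
Total: 1435 + 19264 + 24560 + 131823 + 1535 = 178617 J = 179 kJ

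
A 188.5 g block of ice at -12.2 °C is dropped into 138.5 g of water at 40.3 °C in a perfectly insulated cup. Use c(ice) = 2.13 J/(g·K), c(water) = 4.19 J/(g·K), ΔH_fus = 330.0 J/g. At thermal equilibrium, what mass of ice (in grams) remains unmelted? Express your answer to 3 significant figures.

m_ice remaining = 132 g

Heat to warm all ice to 0 °C: 188.5×2.13×12.2 = 4898.4 J
Heat released by water cooling to 0 °C: 138.5×4.19×40.3 = 23387 J
23387 J < 4898.4 + 188.5×330.0 = 67103.4 J, so not all ice melts; final T = 0 °C.
Heat left for melting: 23387 − 4898.4 = 18488.6 J
Mass melted = 18488.6 / 330.0 = 56.03 g
Ice remaining = 188.5 − 56.03 = 132.47 g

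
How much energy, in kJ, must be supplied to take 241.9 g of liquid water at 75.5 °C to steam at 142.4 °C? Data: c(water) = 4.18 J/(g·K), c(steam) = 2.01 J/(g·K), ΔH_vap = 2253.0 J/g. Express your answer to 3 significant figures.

q1 (heat water 75.5→100.0 °C): 241.9 × 4.18 × 24.5 = 24773 J
q2 (vaporize at 100 °C): 241.9 × 2253.0 = 545001 J
q3 (heat steam 100.0→142.4 °C): 241.9 × 2.01 × 42.4 = 20616 J
Total: 24773 + 545001 + 20616 = 590390 J = 590 kJ

q = 590 kJ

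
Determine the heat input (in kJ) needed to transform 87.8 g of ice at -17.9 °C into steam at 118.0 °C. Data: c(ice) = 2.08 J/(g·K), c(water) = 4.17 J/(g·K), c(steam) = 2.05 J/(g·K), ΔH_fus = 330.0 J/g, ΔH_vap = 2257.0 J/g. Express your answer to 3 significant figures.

q = 270 kJ

q1 (heat ice -17.9→0.0 °C): 87.8 × 2.08 × 17.9 = 3269 J
q2 (melt at 0 °C): 87.8 × 330.0 = 28974 J
q3 (heat water 0.0→100.0 °C): 87.8 × 4.17 × 100.0 = 36613 J
q4 (vaporize at 100 °C): 87.8 × 2257.0 = 198165 J
q5 (heat steam 100.0→118.0 °C): 87.8 × 2.05 × 18.0 = 3240 J
Total: 3269 + 28974 + 36613 + 198165 + 3240 = 270261 J = 270 kJ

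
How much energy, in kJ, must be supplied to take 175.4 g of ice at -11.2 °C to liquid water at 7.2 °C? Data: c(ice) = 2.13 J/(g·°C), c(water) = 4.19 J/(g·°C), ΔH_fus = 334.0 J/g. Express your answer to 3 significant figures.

q = 68.1 kJ

q1 (heat ice -11.2→0.0 °C): 175.4 × 2.13 × 11.2 = 4184 J
q2 (melt at 0 °C): 175.4 × 334.0 = 58584 J
q3 (heat water 0.0→7.2 °C): 175.4 × 4.19 × 7.2 = 5291 J
Total: 4184 + 58584 + 5291 = 68059 J = 68.1 kJ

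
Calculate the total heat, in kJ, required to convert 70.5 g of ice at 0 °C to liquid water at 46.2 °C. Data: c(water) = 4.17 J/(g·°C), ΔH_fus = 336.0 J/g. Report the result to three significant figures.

q1 (melt at 0 °C): 70.5 × 336.0 = 23688 J
q2 (heat water 0.0→46.2 °C): 70.5 × 4.17 × 46.2 = 13582 J
Total: 23688 + 13582 = 37270 J = 37.3 kJ

q = 37.3 kJ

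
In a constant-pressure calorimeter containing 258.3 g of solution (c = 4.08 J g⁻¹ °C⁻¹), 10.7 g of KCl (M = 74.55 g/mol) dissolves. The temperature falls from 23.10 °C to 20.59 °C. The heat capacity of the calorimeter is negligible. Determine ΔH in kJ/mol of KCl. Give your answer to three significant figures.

ΔH = 18.4 kJ/mol

|ΔT| = |20.59 − 23.10| = 2.51 °C
|q_surr| = (258.3 × 4.08) × 2.51 = 1053.864 × 2.51 = 2645 J
n(KCl) = 10.7 / 74.55 = 0.1435 mol
Temperature fell, so q_rxn = +|q_surr| = 2.645 kJ
ΔH = q_rxn / n = 18.43 kJ/mol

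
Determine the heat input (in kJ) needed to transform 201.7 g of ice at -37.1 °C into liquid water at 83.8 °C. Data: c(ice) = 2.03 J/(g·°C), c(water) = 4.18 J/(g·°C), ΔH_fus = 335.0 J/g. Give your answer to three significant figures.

q = 153 kJ

q1 (heat ice -37.1→0.0 °C): 201.7 × 2.03 × 37.1 = 15191 J
q2 (melt at 0 °C): 201.7 × 335.0 = 67570 J
q3 (heat water 0.0→83.8 °C): 201.7 × 4.18 × 83.8 = 70652 J
Total: 15191 + 67570 + 70652 = 153413 J = 153 kJ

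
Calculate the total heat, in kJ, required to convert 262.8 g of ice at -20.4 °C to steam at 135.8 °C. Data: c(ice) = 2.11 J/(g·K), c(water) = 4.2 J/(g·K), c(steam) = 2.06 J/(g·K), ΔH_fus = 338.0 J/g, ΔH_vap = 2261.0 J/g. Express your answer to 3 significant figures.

q1 (heat ice -20.4→0.0 °C): 262.8 × 2.11 × 20.4 = 11312 J
q2 (melt at 0 °C): 262.8 × 338.0 = 88826 J
q3 (heat water 0.0→100.0 °C): 262.8 × 4.2 × 100.0 = 110376 J
q4 (vaporize at 100 °C): 262.8 × 2261.0 = 594191 J
q5 (heat steam 100.0→135.8 °C): 262.8 × 2.06 × 35.8 = 19381 J
Total: 11312 + 88826 + 110376 + 594191 + 19381 = 824086 J = 824 kJ

q = 824 kJ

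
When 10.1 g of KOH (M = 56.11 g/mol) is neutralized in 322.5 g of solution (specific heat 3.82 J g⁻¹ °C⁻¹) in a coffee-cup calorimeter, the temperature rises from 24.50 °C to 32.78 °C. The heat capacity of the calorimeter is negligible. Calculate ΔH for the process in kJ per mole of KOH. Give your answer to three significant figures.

ΔH = -56.7 kJ/mol

|ΔT| = |32.78 − 24.50| = 8.28 °C
|q_surr| = (322.5 × 3.82) × 8.28 = 1231.95 × 8.28 = 10200 J
n(KOH) = 10.1 / 56.11 = 0.1800 mol
Temperature rose, so q_rxn = −|q_surr| = -10.20 kJ
ΔH = q_rxn / n = -56.67 kJ/mol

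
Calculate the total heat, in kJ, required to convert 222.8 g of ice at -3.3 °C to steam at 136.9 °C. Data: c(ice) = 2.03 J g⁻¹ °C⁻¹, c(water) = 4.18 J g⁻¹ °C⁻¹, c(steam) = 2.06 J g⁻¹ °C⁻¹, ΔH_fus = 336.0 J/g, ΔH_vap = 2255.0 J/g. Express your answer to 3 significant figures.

q1 (heat ice -3.3→0.0 °C): 222.8 × 2.03 × 3.3 = 1493 J
q2 (melt at 0 °C): 222.8 × 336.0 = 74861 J
q3 (heat water 0.0→100.0 °C): 222.8 × 4.18 × 100.0 = 93130 J
q4 (vaporize at 100 °C): 222.8 × 2255.0 = 502414 J
q5 (heat steam 100.0→136.9 °C): 222.8 × 2.06 × 36.9 = 16936 J
Total: 1493 + 74861 + 93130 + 502414 + 16936 = 688834 J = 689 kJ

q = 689 kJ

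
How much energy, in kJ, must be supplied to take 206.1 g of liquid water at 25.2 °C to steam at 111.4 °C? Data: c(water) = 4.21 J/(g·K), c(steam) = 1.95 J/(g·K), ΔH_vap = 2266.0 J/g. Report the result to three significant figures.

q1 (heat water 25.2→100.0 °C): 206.1 × 4.21 × 74.8 = 64903 J
q2 (vaporize at 100 °C): 206.1 × 2266.0 = 467023 J
q3 (heat steam 100.0→111.4 °C): 206.1 × 1.95 × 11.4 = 4582 J
Total: 64903 + 467023 + 4582 = 536508 J = 537 kJ

q = 537 kJ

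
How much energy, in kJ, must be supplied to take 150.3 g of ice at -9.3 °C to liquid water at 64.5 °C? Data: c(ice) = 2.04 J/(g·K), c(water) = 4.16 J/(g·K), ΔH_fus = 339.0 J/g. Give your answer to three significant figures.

q1 (heat ice -9.3→0.0 °C): 150.3 × 2.04 × 9.3 = 2851 J
q2 (melt at 0 °C): 150.3 × 339.0 = 50952 J
q3 (heat water 0.0→64.5 °C): 150.3 × 4.16 × 64.5 = 40328 J
Total: 2851 + 50952 + 40328 = 94131 J = 94.1 kJ

q = 94.1 kJ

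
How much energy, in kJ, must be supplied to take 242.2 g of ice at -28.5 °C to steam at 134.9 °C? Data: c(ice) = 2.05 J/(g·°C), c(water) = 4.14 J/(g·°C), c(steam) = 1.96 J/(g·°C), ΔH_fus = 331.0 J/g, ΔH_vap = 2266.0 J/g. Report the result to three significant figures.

q = 760 kJ

q1 (heat ice -28.5→0.0 °C): 242.2 × 2.05 × 28.5 = 14151 J
q2 (melt at 0 °C): 242.2 × 331.0 = 80168 J
q3 (heat water 0.0→100.0 °C): 242.2 × 4.14 × 100.0 = 100271 J
q4 (vaporize at 100 °C): 242.2 × 2266.0 = 548825 J
q5 (heat steam 100.0→134.9 °C): 242.2 × 1.96 × 34.9 = 16567 J
Total: 14151 + 80168 + 100271 + 548825 + 16567 = 759982 J = 760 kJ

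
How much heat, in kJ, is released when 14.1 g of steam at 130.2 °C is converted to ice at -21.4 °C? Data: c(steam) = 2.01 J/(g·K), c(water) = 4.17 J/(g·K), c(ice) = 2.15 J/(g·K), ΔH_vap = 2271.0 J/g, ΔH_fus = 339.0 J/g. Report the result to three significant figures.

q1 (cool steam 130.2→100 °C): 14.1 × 2.01 × 30.2 = 856 J
q2 (condense at 100 °C): 14.1 × 2271.0 = 32021 J
q3 (cool water 100→0 °C): 14.1 × 4.17 × 100.0 = 5880 J
q4 (freeze at 0 °C): 14.1 × 339.0 = 4780 J
q5 (cool ice 0→-21.4 °C): 14.1 × 2.15 × 21.4 = 649 J
Total: 856 + 32021 + 5880 + 4780 + 649 = 44186 J = 44.2 kJ

q = 44.2 kJ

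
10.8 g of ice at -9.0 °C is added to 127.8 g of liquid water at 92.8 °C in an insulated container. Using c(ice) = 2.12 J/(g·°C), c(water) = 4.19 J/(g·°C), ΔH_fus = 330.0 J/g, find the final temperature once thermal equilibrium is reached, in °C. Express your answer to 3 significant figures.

Heat to bring ice to 0 °C and melt it: q₁ = 10.8×2.12×9.0 + 10.8×330.0 = 3770.1 J
Heat the water can supply cooling to 0 °C: 127.8×4.19×92.8 = 49692.7 J > q₁, so all ice melts.
Energy balance: 127.8×4.19×(92.8 − T) = 3770.1 + 10.8×4.19×(T − 0)
535.482(92.8 − T) = 3770.1 + 45.252 T
49692.7 − 3770.1 = 580.734 T
T = 45922.6 / 580.734 = 79.08 °C

T_f = 79.1 °C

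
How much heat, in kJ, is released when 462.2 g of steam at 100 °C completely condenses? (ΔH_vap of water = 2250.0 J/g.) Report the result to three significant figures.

q = 1040 kJ

q = m × ΔH_vap = 462.2 × 2250.0 = 1040000 J = 1040 kJ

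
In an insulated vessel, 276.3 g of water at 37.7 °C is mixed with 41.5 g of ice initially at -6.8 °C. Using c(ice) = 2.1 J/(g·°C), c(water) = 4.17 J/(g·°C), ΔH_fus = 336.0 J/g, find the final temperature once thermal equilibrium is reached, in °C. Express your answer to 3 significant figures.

T_f = 21.8 °C

Heat to bring ice to 0 °C and melt it: q₁ = 41.5×2.1×6.8 + 41.5×336.0 = 14537 J
Heat the water can supply cooling to 0 °C: 276.3×4.17×37.7 = 43436.8 J > q₁, so all ice melts.
Energy balance: 276.3×4.17×(37.7 − T) = 14537 + 41.5×4.17×(T − 0)
1152.171(37.7 − T) = 14537 + 173.055 T
43436.8 − 14537 = 1325.226 T
T = 28899.8 / 1325.226 = 21.81 °C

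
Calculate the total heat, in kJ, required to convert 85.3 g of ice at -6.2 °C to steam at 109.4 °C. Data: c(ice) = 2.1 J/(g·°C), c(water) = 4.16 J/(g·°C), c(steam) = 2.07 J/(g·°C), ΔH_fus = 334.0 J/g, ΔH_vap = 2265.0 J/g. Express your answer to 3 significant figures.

q1 (heat ice -6.2→0.0 °C): 85.3 × 2.1 × 6.2 = 1111 J
q2 (melt at 0 °C): 85.3 × 334.0 = 28490 J
q3 (heat water 0.0→100.0 °C): 85.3 × 4.16 × 100.0 = 35485 J
q4 (vaporize at 100 °C): 85.3 × 2265.0 = 193205 J
q5 (heat steam 100.0→109.4 °C): 85.3 × 2.07 × 9.4 = 1660 J
Total: 1111 + 28490 + 35485 + 193205 + 1660 = 259951 J = 260 kJ

q = 260 kJ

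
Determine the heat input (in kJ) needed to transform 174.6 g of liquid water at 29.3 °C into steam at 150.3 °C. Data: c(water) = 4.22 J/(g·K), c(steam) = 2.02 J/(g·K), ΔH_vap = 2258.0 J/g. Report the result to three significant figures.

q1 (heat water 29.3→100.0 °C): 174.6 × 4.22 × 70.7 = 52093 J
q2 (vaporize at 100 °C): 174.6 × 2258.0 = 394247 J
q3 (heat steam 100.0→150.3 °C): 174.6 × 2.02 × 50.3 = 17740 J
Total: 52093 + 394247 + 17740 = 464080 J = 464 kJ

q = 464 kJ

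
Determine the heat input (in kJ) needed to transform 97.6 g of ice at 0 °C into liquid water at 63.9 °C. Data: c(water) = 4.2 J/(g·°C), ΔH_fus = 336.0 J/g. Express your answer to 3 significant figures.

q = 59.0 kJ

q1 (melt at 0 °C): 97.6 × 336.0 = 32794 J
q2 (heat water 0.0→63.9 °C): 97.6 × 4.2 × 63.9 = 26194 J
Total: 32794 + 26194 = 58988 J = 59.0 kJ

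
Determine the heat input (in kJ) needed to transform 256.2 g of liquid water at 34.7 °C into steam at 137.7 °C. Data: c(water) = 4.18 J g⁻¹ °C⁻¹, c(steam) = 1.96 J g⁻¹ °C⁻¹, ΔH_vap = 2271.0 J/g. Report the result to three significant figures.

q1 (heat water 34.7→100.0 °C): 256.2 × 4.18 × 65.3 = 69931 J
q2 (vaporize at 100 °C): 256.2 × 2271.0 = 581830 J
q3 (heat steam 100.0→137.7 °C): 256.2 × 1.96 × 37.7 = 18931 J
Total: 69931 + 581830 + 18931 = 670692 J = 671 kJ

q = 671 kJ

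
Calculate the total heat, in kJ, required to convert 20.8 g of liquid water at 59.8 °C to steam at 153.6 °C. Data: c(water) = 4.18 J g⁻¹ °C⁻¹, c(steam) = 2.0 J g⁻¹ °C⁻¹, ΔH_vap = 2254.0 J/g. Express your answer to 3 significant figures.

q1 (heat water 59.8→100.0 °C): 20.8 × 4.18 × 40.2 = 3495 J
q2 (vaporize at 100 °C): 20.8 × 2254.0 = 46883 J
q3 (heat steam 100.0→153.6 °C): 20.8 × 2.0 × 53.6 = 2230 J
Total: 3495 + 46883 + 2230 = 52608 J = 52.6 kJ

q = 52.6 kJ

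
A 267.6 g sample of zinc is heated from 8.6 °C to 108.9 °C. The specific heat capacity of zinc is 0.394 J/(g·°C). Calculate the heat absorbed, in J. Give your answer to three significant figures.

q = m c ΔT = 267.6 × 0.394 × (108.9 − 8.6)
q = 267.6 × 0.394 × 100.3 = 10580 J

q = 10600 J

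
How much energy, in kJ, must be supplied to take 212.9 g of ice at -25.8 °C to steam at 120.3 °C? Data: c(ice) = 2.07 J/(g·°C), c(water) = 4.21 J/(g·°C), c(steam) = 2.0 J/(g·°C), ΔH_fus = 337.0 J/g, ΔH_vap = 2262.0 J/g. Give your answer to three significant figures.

q = 663 kJ

q1 (heat ice -25.8→0.0 °C): 212.9 × 2.07 × 25.8 = 11370 J
q2 (melt at 0 °C): 212.9 × 337.0 = 71747 J
q3 (heat water 0.0→100.0 °C): 212.9 × 4.21 × 100.0 = 89631 J
q4 (vaporize at 100 °C): 212.9 × 2262.0 = 481580 J
q5 (heat steam 100.0→120.3 °C): 212.9 × 2.0 × 20.3 = 8644 J
Total: 11370 + 71747 + 89631 + 481580 + 8644 = 662972 J = 663 kJ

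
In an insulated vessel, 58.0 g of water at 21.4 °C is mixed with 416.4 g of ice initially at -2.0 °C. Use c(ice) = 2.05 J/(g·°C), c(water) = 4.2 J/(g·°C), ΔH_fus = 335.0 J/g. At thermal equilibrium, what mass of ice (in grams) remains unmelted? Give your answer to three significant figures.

m_ice remaining = 406 g

Heat to warm all ice to 0 °C: 416.4×2.05×2.0 = 1707.2 J
Heat released by water cooling to 0 °C: 58.0×4.2×21.4 = 5213.0 J
5213.0 J < 1707.2 + 416.4×335.0 = 141201.2 J, so not all ice melts; final T = 0 °C.
Heat left for melting: 5213.0 − 1707.2 = 3505.8 J
Mass melted = 3505.8 / 335.0 = 10.47 g
Ice remaining = 416.4 − 10.47 = 405.93 g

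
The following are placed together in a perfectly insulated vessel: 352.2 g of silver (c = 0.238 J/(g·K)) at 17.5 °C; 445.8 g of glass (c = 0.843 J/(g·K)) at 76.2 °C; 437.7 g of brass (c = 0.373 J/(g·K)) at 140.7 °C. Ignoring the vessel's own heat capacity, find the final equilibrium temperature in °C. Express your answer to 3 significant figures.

Σ mᵢcᵢ(T − Tᵢ) = 0  ⇒  T = Σ mᵢcᵢTᵢ / Σ mᵢcᵢ
Σ mᵢcᵢ = 352.2×0.238 + 445.8×0.843 + 437.7×0.373 = 622.8951
Σ mᵢcᵢTᵢ = 83.8236×17.5 + 375.8094×76.2 + 163.2621×140.7 = 53075
T = 53075 / 622.8951 = 85.21 °C

T_f = 85.2 °C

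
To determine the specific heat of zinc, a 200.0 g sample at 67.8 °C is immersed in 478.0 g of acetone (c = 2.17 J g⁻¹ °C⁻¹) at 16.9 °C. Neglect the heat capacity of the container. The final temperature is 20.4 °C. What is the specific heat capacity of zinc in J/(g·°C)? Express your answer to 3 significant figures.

c = 0.383 J/(g·°C)

q_gained = (478.0 × 2.17) × (20.4 − 16.9) = 3630 J
q_lost = 200.0 × c × (67.8 − 20.4) = 9480 c
Set equal: c = 3630 / 9480 = 0.383 J/(g·°C)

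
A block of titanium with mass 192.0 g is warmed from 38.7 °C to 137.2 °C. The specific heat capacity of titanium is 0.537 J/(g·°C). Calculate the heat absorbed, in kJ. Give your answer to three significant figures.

q = m c ΔT = 192.0 × 0.537 × (137.2 − 38.7)
q = 192.0 × 0.537 × 98.5 = 10160 J = 10.2 kJ

q = 10.2 kJ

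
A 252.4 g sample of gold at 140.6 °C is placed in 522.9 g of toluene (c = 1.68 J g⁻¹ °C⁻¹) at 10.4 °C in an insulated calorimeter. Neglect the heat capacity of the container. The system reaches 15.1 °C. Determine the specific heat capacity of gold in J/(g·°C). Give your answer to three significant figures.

c = 0.130 J/(g·°C)

q_gained = (522.9 × 1.68) × (15.1 − 10.4) = 4129 J
q_lost = 252.4 × c × (140.6 − 15.1) = 31676.2 c
Set equal: c = 4129 / 31676.2 = 0.130 J/(g·°C)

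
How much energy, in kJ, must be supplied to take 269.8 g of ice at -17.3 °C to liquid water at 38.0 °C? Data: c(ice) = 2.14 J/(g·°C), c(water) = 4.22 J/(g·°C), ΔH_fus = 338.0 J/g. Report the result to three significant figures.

q = 144 kJ

q1 (heat ice -17.3→0.0 °C): 269.8 × 2.14 × 17.3 = 9989 J
q2 (melt at 0 °C): 269.8 × 338.0 = 91192 J
q3 (heat water 0.0→38.0 °C): 269.8 × 4.22 × 38.0 = 43265 J
Total: 9989 + 91192 + 43265 = 144446 J = 144 kJ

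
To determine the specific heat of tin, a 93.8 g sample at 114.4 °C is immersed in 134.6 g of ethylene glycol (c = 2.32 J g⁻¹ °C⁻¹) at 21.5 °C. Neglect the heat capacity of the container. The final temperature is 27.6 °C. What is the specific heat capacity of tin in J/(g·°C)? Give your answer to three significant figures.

q_gained = (134.6 × 2.32) × (27.6 − 21.5) = 1905 J
q_lost = 93.8 × c × (114.4 − 27.6) = 8141.84 c
Set equal: c = 1905 / 8141.84 = 0.234 J/(g·°C)

c = 0.234 J/(g·°C)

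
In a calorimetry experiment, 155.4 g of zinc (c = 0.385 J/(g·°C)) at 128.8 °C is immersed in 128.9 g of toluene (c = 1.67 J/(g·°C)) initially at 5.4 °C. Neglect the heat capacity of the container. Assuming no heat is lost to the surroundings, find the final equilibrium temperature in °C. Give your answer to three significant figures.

T_f = 32.2 °C

Heat lost by zinc = heat gained by toluene.
(155.4)(0.385)(128.8 − T) = (128.9)(1.67)(T − 5.4)
59.829 (128.8 − T) = 215.263 (T − 5.4)
7706.0 − 59.829 T = 215.263 T − 1162.4
8868.4 = 275.092 T
T = 32.24 °C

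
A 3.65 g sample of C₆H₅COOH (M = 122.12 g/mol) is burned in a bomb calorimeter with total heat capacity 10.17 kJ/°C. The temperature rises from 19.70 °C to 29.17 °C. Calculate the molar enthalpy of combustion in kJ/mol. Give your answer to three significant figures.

ΔH = -3220 kJ/mol

ΔT = 29.17 − 19.70 = 9.47 °C
q_cal = C_cal × ΔT = 10.17 × 9.47 = 96.3099 kJ
n = 3.65 / 122.12 = 0.02989 mol
q_rxn = −q_cal = -96.3099 kJ
ΔH = -96.3099 / 0.02989 = -3222 kJ/mol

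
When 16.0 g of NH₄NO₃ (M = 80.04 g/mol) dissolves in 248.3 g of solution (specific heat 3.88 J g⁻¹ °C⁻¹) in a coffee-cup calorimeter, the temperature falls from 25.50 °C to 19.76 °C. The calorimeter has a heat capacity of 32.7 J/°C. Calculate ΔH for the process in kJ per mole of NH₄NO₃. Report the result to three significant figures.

ΔH = 28.6 kJ/mol

|ΔT| = |19.76 − 25.50| = 5.74 °C
|q_surr| = (248.3 × 3.88 + 32.7) × 5.74 = 996.104 × 5.74 = 5718 J
n(NH₄NO₃) = 16.0 / 80.04 = 0.1999 mol
Temperature fell, so q_rxn = +|q_surr| = 5.718 kJ
ΔH = q_rxn / n = 28.60 kJ/mol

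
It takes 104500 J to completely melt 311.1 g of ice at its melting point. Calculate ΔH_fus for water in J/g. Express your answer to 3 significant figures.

ΔH_fus = q / m = 104500 / 311.1 = 336 J/g

ΔH_fus = 336 J/g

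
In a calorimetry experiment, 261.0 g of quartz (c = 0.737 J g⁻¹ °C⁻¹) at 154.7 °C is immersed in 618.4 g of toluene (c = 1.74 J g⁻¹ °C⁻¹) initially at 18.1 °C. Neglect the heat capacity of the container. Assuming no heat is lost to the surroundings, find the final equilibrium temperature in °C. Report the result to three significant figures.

T_f = 38.8 °C

Heat lost by quartz = heat gained by toluene.
(261.0)(0.737)(154.7 − T) = (618.4)(1.74)(T − 18.1)
192.357 (154.7 − T) = 1076.016 (T − 18.1)
29758 − 192.357 T = 1076.016 T − 19476
49234 = 1268.373 T
T = 38.82 °C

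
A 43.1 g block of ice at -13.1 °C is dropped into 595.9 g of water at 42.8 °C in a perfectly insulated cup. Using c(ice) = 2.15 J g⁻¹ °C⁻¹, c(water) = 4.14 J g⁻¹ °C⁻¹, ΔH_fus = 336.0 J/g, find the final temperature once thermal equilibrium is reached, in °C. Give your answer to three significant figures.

T_f = 34.0 °C

Heat to bring ice to 0 °C and melt it: q₁ = 43.1×2.15×13.1 + 43.1×336.0 = 15696 J
Heat the water can supply cooling to 0 °C: 595.9×4.14×42.8 = 105589 J > q₁, so all ice melts.
Energy balance: 595.9×4.14×(42.8 − T) = 15696 + 43.1×4.14×(T − 0)
2467.026(42.8 − T) = 15696 + 178.434 T
105589 − 15696 = 2645.460 T
T = 89893 / 2645.460 = 33.98 °C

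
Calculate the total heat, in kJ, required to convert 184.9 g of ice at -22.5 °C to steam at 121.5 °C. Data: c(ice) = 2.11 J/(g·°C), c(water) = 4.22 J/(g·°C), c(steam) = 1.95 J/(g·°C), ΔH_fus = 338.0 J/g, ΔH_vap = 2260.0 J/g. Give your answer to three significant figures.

q1 (heat ice -22.5→0.0 °C): 184.9 × 2.11 × 22.5 = 8778 J
q2 (melt at 0 °C): 184.9 × 338.0 = 62496 J
q3 (heat water 0.0→100.0 °C): 184.9 × 4.22 × 100.0 = 78028 J
q4 (vaporize at 100 °C): 184.9 × 2260.0 = 417874 J
q5 (heat steam 100.0→121.5 °C): 184.9 × 1.95 × 21.5 = 7752 J
Total: 8778 + 62496 + 78028 + 417874 + 7752 = 574928 J = 575 kJ

q = 575 kJ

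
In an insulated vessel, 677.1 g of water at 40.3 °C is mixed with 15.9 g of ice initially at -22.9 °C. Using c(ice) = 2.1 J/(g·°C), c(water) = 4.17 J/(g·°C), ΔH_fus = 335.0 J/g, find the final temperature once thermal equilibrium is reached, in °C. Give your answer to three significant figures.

T_f = 37.3 °C

Heat to bring ice to 0 °C and melt it: q₁ = 15.9×2.1×22.9 + 15.9×335.0 = 6091.1 J
Heat the water can supply cooling to 0 °C: 677.1×4.17×40.3 = 113787 J > q₁, so all ice melts.
Energy balance: 677.1×4.17×(40.3 − T) = 6091.1 + 15.9×4.17×(T − 0)
2823.507(40.3 − T) = 6091.1 + 66.303 T
113787 − 6091.1 = 2889.810 T
T = 107695.9 / 2889.810 = 37.27 °C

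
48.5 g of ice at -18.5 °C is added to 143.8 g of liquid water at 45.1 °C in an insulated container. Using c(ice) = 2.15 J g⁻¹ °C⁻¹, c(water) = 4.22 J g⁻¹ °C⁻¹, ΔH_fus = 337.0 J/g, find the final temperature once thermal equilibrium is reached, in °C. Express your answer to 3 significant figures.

T_f = 11.2 °C

Heat to bring ice to 0 °C and melt it: q₁ = 48.5×2.15×18.5 + 48.5×337.0 = 18274 J
Heat the water can supply cooling to 0 °C: 143.8×4.22×45.1 = 27368.3 J > q₁, so all ice melts.
Energy balance: 143.8×4.22×(45.1 − T) = 18274 + 48.5×4.22×(T − 0)
606.836(45.1 − T) = 18274 + 204.67 T
27368.3 − 18274 = 811.506 T
T = 9094.3 / 811.506 = 11.21 °C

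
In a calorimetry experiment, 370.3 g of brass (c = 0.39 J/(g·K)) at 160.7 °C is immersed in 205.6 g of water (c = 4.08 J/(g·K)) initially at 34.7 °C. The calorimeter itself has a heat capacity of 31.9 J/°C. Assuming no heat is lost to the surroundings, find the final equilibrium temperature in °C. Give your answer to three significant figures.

Heat lost by brass = heat gained by water + calorimeter.
(370.3)(0.39)(160.7 − T) = [(205.6)(4.08) + 31.9](T − 34.7)
144.417 (160.7 − T) = 870.748 (T − 34.7)
23208 − 144.417 T = 870.748 T − 30215
53423 = 1015.165 T
T = 52.62 °C

T_f = 52.6 °C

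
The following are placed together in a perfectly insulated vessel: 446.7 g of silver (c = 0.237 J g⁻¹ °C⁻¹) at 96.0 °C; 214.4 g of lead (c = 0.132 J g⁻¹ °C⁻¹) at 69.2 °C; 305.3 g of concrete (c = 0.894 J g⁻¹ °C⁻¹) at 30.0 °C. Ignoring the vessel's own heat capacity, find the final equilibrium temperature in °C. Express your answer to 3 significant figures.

Σ mᵢcᵢ(T − Tᵢ) = 0  ⇒  T = Σ mᵢcᵢTᵢ / Σ mᵢcᵢ
Σ mᵢcᵢ = 446.7×0.237 + 214.4×0.132 + 305.3×0.894 = 407.1069
Σ mᵢcᵢTᵢ = 105.8679×96.0 + 28.3008×69.2 + 272.9382×30.0 = 20310
T = 20310 / 407.1069 = 49.89 °C

T_f = 49.9 °C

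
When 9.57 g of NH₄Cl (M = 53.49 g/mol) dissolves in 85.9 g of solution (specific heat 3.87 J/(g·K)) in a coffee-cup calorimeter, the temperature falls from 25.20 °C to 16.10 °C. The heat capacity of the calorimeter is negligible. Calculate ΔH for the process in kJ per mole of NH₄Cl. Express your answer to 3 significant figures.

ΔH = 16.9 kJ/mol

|ΔT| = |16.10 − 25.20| = 9.10 °C
|q_surr| = (85.9 × 3.87) × 9.10 = 332.433 × 9.10 = 3025 J
n(NH₄Cl) = 9.57 / 53.49 = 0.1789 mol
Temperature fell, so q_rxn = +|q_surr| = 3.025 kJ
ΔH = q_rxn / n = 16.91 kJ/mol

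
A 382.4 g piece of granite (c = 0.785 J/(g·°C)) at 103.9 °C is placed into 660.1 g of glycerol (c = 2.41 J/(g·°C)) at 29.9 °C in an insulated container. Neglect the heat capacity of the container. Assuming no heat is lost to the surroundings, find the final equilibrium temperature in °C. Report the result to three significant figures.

Heat lost by granite = heat gained by glycerol.
(382.4)(0.785)(103.9 − T) = (660.1)(2.41)(T − 29.9)
300.184 (103.9 − T) = 1590.841 (T − 29.9)
31189 − 300.184 T = 1590.841 T − 47566
78755 = 1891.025 T
T = 41.647 °C

T_f = 41.6 °C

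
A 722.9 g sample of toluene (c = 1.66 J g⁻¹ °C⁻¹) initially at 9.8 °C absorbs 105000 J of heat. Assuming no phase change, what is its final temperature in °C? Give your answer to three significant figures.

T_f = 97.3 °C

ΔT = q / (m c) = 105000 / (722.9 × 1.66) = 87.50 °C
T_f = 9.8 + 87.50 = 97.30 °C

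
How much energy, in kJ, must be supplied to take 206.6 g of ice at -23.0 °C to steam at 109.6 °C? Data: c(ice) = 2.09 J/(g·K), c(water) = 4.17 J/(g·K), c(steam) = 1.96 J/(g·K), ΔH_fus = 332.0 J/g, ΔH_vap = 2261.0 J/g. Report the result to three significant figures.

q = 636 kJ

q1 (heat ice -23.0→0.0 °C): 206.6 × 2.09 × 23.0 = 9931 J
q2 (melt at 0 °C): 206.6 × 332.0 = 68591 J
q3 (heat water 0.0→100.0 °C): 206.6 × 4.17 × 100.0 = 86152 J
q4 (vaporize at 100 °C): 206.6 × 2261.0 = 467123 J
q5 (heat steam 100.0→109.6 °C): 206.6 × 1.96 × 9.6 = 3887 J
Total: 9931 + 68591 + 86152 + 467123 + 3887 = 635684 J = 636 kJ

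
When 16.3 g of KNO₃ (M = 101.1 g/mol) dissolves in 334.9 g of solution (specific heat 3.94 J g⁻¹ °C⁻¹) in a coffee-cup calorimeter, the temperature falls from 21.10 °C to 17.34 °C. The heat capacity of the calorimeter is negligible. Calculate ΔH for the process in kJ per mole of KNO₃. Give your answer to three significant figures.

ΔH = 30.8 kJ/mol

|ΔT| = |17.34 − 21.10| = 3.76 °C
|q_surr| = (334.9 × 3.94) × 3.76 = 1319.506 × 3.76 = 4961 J
n(KNO₃) = 16.3 / 101.1 = 0.1612 mol
Temperature fell, so q_rxn = +|q_surr| = 4.961 kJ
ΔH = q_rxn / n = 30.78 kJ/mol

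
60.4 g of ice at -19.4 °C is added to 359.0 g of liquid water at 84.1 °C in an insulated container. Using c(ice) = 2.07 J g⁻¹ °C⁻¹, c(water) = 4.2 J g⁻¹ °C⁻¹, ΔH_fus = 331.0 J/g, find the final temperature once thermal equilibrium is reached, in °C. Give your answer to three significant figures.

Heat to bring ice to 0 °C and melt it: q₁ = 60.4×2.07×19.4 + 60.4×331.0 = 22418 J
Heat the water can supply cooling to 0 °C: 359.0×4.2×84.1 = 126806 J > q₁, so all ice melts.
Energy balance: 359.0×4.2×(84.1 − T) = 22418 + 60.4×4.2×(T − 0)
1507.8(84.1 − T) = 22418 + 253.68 T
126806 − 22418 = 1761.48 T
T = 104388 / 1761.48 = 59.26 °C

T_f = 59.3 °C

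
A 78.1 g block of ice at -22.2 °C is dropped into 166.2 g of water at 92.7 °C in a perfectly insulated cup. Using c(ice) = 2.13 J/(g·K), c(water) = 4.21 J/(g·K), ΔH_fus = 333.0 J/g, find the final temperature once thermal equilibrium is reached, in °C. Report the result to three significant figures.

T_f = 34.2 °C

Heat to bring ice to 0 °C and melt it: q₁ = 78.1×2.13×22.2 + 78.1×333.0 = 29700 J
Heat the water can supply cooling to 0 °C: 166.2×4.21×92.7 = 64862.4 J > q₁, so all ice melts.
Energy balance: 166.2×4.21×(92.7 − T) = 29700 + 78.1×4.21×(T − 0)
699.702(92.7 − T) = 29700 + 328.801 T
64862.4 − 29700 = 1028.503 T
T = 35162.4 / 1028.503 = 34.19 °C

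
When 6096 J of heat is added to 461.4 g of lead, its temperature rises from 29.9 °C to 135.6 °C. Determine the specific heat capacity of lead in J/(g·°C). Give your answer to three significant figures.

c = q / (m ΔT) = 6096 / (461.4 × 105.7)
c = 6096 / 48769.98 = 0.125 J/(g·°C)

c = 0.125 J/(g·°C)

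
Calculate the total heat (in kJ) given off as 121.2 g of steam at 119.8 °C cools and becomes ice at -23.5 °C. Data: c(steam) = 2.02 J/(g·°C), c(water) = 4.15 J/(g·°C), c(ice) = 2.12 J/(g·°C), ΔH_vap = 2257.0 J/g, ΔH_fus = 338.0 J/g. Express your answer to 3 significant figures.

q1 (cool steam 119.8→100 °C): 121.2 × 2.02 × 19.8 = 4848 J
q2 (condense at 100 °C): 121.2 × 2257.0 = 273548 J
q3 (cool water 100→0 °C): 121.2 × 4.15 × 100.0 = 50298 J
q4 (freeze at 0 °C): 121.2 × 338.0 = 40966 J
q5 (cool ice 0→-23.5 °C): 121.2 × 2.12 × 23.5 = 6038 J
Total: 4848 + 273548 + 50298 + 40966 + 6038 = 375698 J = 376 kJ

q = 376 kJ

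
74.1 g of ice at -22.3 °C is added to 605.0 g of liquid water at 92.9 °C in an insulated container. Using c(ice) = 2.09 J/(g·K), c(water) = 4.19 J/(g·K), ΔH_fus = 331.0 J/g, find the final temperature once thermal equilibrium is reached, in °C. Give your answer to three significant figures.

Heat to bring ice to 0 °C and melt it: q₁ = 74.1×2.09×22.3 + 74.1×331.0 = 27981 J
Heat the water can supply cooling to 0 °C: 605.0×4.19×92.9 = 235497 J > q₁, so all ice melts.
Energy balance: 605.0×4.19×(92.9 − T) = 27981 + 74.1×4.19×(T − 0)
2534.95(92.9 − T) = 27981 + 310.479 T
235497 − 27981 = 2845.429 T
T = 207516 / 2845.429 = 72.93 °C

T_f = 72.9 °C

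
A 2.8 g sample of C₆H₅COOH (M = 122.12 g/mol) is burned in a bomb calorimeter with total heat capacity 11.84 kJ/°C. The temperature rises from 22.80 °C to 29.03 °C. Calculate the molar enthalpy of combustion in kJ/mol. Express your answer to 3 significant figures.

ΔT = 29.03 − 22.80 = 6.23 °C
q_cal = C_cal × ΔT = 11.84 × 6.23 = 73.7632 kJ
n = 2.8 / 122.12 = 0.02293 mol
q_rxn = −q_cal = -73.7632 kJ
ΔH = -73.7632 / 0.02293 = -3217 kJ/mol

ΔH = -3220 kJ/mol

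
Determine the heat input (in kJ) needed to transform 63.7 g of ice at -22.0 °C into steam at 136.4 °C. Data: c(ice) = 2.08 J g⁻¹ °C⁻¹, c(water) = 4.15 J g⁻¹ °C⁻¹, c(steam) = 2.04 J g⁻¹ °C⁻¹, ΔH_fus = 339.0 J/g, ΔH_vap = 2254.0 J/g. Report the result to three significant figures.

q = 199 kJ

q1 (heat ice -22.0→0.0 °C): 63.7 × 2.08 × 22.0 = 2915 J
q2 (melt at 0 °C): 63.7 × 339.0 = 21594 J
q3 (heat water 0.0→100.0 °C): 63.7 × 4.15 × 100.0 = 26436 J
q4 (vaporize at 100 °C): 63.7 × 2254.0 = 143580 J
q5 (heat steam 100.0→136.4 °C): 63.7 × 2.04 × 36.4 = 4730 J
Total: 2915 + 21594 + 26436 + 143580 + 4730 = 199255 J = 199 kJ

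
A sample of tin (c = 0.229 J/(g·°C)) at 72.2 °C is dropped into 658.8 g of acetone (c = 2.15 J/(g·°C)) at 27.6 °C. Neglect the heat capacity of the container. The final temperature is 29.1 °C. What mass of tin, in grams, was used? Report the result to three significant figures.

m = 215 g

q_gained = (658.8 × 2.15) × (29.1 − 27.6) = 2125 J
q_lost = m × 0.229 × (72.2 − 29.1) = 9.8699 m
m = 2125 / 9.8699 = 215 g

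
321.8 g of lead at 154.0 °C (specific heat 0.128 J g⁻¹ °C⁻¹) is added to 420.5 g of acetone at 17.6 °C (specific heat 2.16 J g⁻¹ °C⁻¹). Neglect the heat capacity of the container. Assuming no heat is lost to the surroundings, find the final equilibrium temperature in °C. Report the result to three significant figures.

T_f = 23.5 °C

Heat lost by lead = heat gained by acetone.
(321.8)(0.128)(154.0 − T) = (420.5)(2.16)(T − 17.6)
41.1904 (154.0 − T) = 908.28 (T − 17.6)
6343.3 − 41.1904 T = 908.28 T − 15986
22329.3 = 949.4704 T
T = 23.52 °C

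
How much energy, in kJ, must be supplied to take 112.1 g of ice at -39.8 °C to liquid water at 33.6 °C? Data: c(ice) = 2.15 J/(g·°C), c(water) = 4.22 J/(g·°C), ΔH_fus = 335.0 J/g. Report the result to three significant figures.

q = 63.0 kJ

q1 (heat ice -39.8→0.0 °C): 112.1 × 2.15 × 39.8 = 9592 J
q2 (melt at 0 °C): 112.1 × 335.0 = 37554 J
q3 (heat water 0.0→33.6 °C): 112.1 × 4.22 × 33.6 = 15895 J
Total: 9592 + 37554 + 15895 = 63041 J = 63.0 kJ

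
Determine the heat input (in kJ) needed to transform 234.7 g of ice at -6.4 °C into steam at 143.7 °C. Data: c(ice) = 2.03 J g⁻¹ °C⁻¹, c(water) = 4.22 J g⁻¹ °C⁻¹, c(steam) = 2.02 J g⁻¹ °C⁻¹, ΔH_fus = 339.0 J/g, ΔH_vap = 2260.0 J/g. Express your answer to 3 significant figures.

q1 (heat ice -6.4→0.0 °C): 234.7 × 2.03 × 6.4 = 3049 J
q2 (melt at 0 °C): 234.7 × 339.0 = 79563 J
q3 (heat water 0.0→100.0 °C): 234.7 × 4.22 × 100.0 = 99043 J
q4 (vaporize at 100 °C): 234.7 × 2260.0 = 530422 J
q5 (heat steam 100.0→143.7 °C): 234.7 × 2.02 × 43.7 = 20718 J
Total: 3049 + 79563 + 99043 + 530422 + 20718 = 732795 J = 733 kJ

q = 733 kJ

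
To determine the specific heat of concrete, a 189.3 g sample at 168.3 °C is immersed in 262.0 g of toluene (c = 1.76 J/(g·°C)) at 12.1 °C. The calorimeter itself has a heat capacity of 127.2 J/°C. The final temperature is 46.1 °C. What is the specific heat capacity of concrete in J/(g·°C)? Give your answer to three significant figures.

q_gained = (262.0 × 1.76 + 127.2) × (46.1 − 12.1) = 20000 J
q_lost = 189.3 × c × (168.3 − 46.1) = 23132.46 c
Set equal: c = 20000 / 23132.46 = 0.865 J/(g·°C)

c = 0.865 J/(g·°C)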